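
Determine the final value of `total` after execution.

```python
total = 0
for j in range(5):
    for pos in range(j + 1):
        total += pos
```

Let's trace through this code step by step.

Initialize: total = 0
Entering loop: for j in range(5):

After execution: total = 20
20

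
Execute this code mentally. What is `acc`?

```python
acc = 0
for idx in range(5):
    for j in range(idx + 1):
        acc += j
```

Let's trace through this code step by step.

Initialize: acc = 0
Entering loop: for idx in range(5):

After execution: acc = 20
20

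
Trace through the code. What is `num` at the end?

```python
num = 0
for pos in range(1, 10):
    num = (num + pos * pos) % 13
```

Let's trace through this code step by step.

Initialize: num = 0
Entering loop: for pos in range(1, 10):

After execution: num = 12
12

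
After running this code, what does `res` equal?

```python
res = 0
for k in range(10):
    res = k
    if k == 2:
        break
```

Let's trace through this code step by step.

Initialize: res = 0
Entering loop: for k in range(10):

After execution: res = 2
2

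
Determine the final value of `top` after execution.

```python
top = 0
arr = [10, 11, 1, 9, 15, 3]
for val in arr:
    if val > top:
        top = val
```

Let's trace through this code step by step.

Initialize: top = 0
Initialize: arr = [10, 11, 1, 9, 15, 3]
Entering loop: for val in arr:

After execution: top = 15
15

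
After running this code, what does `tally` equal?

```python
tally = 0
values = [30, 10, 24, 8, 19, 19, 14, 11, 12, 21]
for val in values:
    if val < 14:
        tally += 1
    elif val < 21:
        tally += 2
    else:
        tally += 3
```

Let's trace through this code step by step.

Initialize: tally = 0
Initialize: values = [30, 10, 24, 8, 19, 19, 14, 11, 12, 21]
Entering loop: for val in values:

After execution: tally = 19
19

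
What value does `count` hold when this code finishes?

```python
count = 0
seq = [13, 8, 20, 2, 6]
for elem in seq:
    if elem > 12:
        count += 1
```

Let's trace through this code step by step.

Initialize: count = 0
Initialize: seq = [13, 8, 20, 2, 6]
Entering loop: for elem in seq:

After execution: count = 2
2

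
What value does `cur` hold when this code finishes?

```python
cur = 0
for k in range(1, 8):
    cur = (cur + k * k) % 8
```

Let's trace through this code step by step.

Initialize: cur = 0
Entering loop: for k in range(1, 8):

After execution: cur = 4
4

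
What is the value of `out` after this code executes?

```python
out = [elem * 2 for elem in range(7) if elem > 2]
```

Let's trace through this code step by step.

Initialize: out = [elem * 2 for elem in range(7) if elem > 2]

After execution: out = [6, 8, 10, 12]
[6, 8, 10, 12]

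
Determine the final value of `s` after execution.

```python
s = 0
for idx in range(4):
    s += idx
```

Let's trace through this code step by step.

Initialize: s = 0
Entering loop: for idx in range(4):

After execution: s = 6
6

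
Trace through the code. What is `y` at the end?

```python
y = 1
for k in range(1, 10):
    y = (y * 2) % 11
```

Let's trace through this code step by step.

Initialize: y = 1
Entering loop: for k in range(1, 10):

After execution: y = 6
6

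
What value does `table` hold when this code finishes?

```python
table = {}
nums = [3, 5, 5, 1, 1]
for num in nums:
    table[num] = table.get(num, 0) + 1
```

Let's trace through this code step by step.

Initialize: table = {}
Initialize: nums = [3, 5, 5, 1, 1]
Entering loop: for num in nums:

After execution: table = {3: 1, 5: 2, 1: 2}
{3: 1, 5: 2, 1: 2}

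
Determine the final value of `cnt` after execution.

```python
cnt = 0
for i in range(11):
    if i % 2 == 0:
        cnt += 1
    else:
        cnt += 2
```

Let's trace through this code step by step.

Initialize: cnt = 0
Entering loop: for i in range(11):

After execution: cnt = 16
16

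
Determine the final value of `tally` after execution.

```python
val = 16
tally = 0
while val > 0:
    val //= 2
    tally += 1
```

Let's trace through this code step by step.

Initialize: val = 16
Initialize: tally = 0
Entering loop: while val > 0:

After execution: tally = 5
5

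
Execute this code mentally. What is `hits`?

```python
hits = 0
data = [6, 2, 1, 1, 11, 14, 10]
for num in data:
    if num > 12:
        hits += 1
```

Let's trace through this code step by step.

Initialize: hits = 0
Initialize: data = [6, 2, 1, 1, 11, 14, 10]
Entering loop: for num in data:

After execution: hits = 1
1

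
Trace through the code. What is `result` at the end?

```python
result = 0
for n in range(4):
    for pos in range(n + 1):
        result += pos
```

Let's trace through this code step by step.

Initialize: result = 0
Entering loop: for n in range(4):

After execution: result = 10
10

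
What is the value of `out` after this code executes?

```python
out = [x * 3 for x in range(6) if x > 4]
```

Let's trace through this code step by step.

Initialize: out = [x * 3 for x in range(6) if x > 4]

After execution: out = [15]
[15]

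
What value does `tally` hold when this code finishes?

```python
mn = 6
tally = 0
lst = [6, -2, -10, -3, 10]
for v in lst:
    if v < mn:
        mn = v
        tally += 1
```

Let's trace through this code step by step.

Initialize: mn = 6
Initialize: tally = 0
Initialize: lst = [6, -2, -10, -3, 10]
Entering loop: for v in lst:

After execution: tally = 2
2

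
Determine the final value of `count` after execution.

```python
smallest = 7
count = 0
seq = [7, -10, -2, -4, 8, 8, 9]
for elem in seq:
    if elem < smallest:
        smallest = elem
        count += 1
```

Let's trace through this code step by step.

Initialize: smallest = 7
Initialize: count = 0
Initialize: seq = [7, -10, -2, -4, 8, 8, 9]
Entering loop: for elem in seq:

After execution: count = 1
1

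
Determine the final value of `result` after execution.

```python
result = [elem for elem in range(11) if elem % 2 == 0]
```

Let's trace through this code step by step.

Initialize: result = [elem for elem in range(11) if elem % 2 == 0]

After execution: result = [0, 2, 4, 6, 8, 10]
[0, 2, 4, 6, 8, 10]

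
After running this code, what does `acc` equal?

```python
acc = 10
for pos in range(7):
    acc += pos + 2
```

Let's trace through this code step by step.

Initialize: acc = 10
Entering loop: for pos in range(7):

After execution: acc = 45
45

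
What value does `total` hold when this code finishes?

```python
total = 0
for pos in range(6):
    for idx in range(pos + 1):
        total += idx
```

Let's trace through this code step by step.

Initialize: total = 0
Entering loop: for pos in range(6):

After execution: total = 35
35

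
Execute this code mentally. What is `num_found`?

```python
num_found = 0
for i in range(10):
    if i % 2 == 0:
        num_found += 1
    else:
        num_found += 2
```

Let's trace through this code step by step.

Initialize: num_found = 0
Entering loop: for i in range(10):

After execution: num_found = 15
15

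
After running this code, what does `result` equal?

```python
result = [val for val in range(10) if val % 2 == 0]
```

Let's trace through this code step by step.

Initialize: result = [val for val in range(10) if val % 2 == 0]

After execution: result = [0, 2, 4, 6, 8]
[0, 2, 4, 6, 8]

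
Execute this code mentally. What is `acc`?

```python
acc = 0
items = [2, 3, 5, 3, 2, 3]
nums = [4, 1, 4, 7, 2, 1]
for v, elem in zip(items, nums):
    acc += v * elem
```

Let's trace through this code step by step.

Initialize: acc = 0
Initialize: items = [2, 3, 5, 3, 2, 3]
Initialize: nums = [4, 1, 4, 7, 2, 1]
Entering loop: for v, elem in zip(items, nums):

After execution: acc = 59
59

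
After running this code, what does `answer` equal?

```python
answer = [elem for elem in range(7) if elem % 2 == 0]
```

Let's trace through this code step by step.

Initialize: answer = [elem for elem in range(7) if elem % 2 == 0]

After execution: answer = [0, 2, 4, 6]
[0, 2, 4, 6]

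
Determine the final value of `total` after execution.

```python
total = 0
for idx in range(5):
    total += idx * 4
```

Let's trace through this code step by step.

Initialize: total = 0
Entering loop: for idx in range(5):

After execution: total = 40
40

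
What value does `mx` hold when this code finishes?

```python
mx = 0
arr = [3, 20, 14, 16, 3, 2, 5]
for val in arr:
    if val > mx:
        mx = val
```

Let's trace through this code step by step.

Initialize: mx = 0
Initialize: arr = [3, 20, 14, 16, 3, 2, 5]
Entering loop: for val in arr:

After execution: mx = 20
20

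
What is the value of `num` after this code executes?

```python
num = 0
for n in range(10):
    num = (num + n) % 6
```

Let's trace through this code step by step.

Initialize: num = 0
Entering loop: for n in range(10):

After execution: num = 3
3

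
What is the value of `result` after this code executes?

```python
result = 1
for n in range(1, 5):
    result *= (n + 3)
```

Let's trace through this code step by step.

Initialize: result = 1
Entering loop: for n in range(1, 5):

After execution: result = 840
840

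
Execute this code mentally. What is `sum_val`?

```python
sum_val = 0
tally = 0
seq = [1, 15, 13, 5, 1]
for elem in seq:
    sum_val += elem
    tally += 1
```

Let's trace through this code step by step.

Initialize: sum_val = 0
Initialize: tally = 0
Initialize: seq = [1, 15, 13, 5, 1]
Entering loop: for elem in seq:

After execution: sum_val = 35
35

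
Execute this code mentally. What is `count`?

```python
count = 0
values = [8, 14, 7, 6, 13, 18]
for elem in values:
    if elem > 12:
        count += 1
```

Let's trace through this code step by step.

Initialize: count = 0
Initialize: values = [8, 14, 7, 6, 13, 18]
Entering loop: for elem in values:

After execution: count = 3
3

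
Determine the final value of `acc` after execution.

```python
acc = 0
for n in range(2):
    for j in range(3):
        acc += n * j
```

Let's trace through this code step by step.

Initialize: acc = 0
Entering loop: for n in range(2):

After execution: acc = 3
3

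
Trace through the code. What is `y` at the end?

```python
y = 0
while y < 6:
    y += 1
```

Let's trace through this code step by step.

Initialize: y = 0
Entering loop: while y < 6:

After execution: y = 6
6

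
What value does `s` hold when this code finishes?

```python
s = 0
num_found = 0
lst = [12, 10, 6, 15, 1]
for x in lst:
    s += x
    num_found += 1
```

Let's trace through this code step by step.

Initialize: s = 0
Initialize: num_found = 0
Initialize: lst = [12, 10, 6, 15, 1]
Entering loop: for x in lst:

After execution: s = 44
44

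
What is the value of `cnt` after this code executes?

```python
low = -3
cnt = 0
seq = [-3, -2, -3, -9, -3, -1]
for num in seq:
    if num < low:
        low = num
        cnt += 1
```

Let's trace through this code step by step.

Initialize: low = -3
Initialize: cnt = 0
Initialize: seq = [-3, -2, -3, -9, -3, -1]
Entering loop: for num in seq:

After execution: cnt = 1
1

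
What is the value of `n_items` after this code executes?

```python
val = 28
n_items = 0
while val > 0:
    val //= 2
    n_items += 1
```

Let's trace through this code step by step.

Initialize: val = 28
Initialize: n_items = 0
Entering loop: while val > 0:

After execution: n_items = 5
5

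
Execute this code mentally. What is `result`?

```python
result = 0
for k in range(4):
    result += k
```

Let's trace through this code step by step.

Initialize: result = 0
Entering loop: for k in range(4):

After execution: result = 6
6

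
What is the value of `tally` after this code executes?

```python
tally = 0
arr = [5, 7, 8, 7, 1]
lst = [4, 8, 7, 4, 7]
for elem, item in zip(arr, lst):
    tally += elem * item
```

Let's trace through this code step by step.

Initialize: tally = 0
Initialize: arr = [5, 7, 8, 7, 1]
Initialize: lst = [4, 8, 7, 4, 7]
Entering loop: for elem, item in zip(arr, lst):

After execution: tally = 167
167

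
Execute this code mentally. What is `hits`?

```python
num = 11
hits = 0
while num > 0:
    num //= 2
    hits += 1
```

Let's trace through this code step by step.

Initialize: num = 11
Initialize: hits = 0
Entering loop: while num > 0:

After execution: hits = 4
4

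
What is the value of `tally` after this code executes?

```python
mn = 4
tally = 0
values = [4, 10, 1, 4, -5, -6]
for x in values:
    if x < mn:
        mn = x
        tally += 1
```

Let's trace through this code step by step.

Initialize: mn = 4
Initialize: tally = 0
Initialize: values = [4, 10, 1, 4, -5, -6]
Entering loop: for x in values:

After execution: tally = 3
3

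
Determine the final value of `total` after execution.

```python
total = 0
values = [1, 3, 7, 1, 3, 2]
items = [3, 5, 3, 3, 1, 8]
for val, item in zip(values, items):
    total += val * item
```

Let's trace through this code step by step.

Initialize: total = 0
Initialize: values = [1, 3, 7, 1, 3, 2]
Initialize: items = [3, 5, 3, 3, 1, 8]
Entering loop: for val, item in zip(values, items):

After execution: total = 61
61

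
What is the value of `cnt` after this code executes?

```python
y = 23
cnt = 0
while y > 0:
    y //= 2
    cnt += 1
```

Let's trace through this code step by step.

Initialize: y = 23
Initialize: cnt = 0
Entering loop: while y > 0:

After execution: cnt = 5
5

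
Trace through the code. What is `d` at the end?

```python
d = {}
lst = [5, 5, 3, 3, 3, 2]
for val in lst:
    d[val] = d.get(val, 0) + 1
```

Let's trace through this code step by step.

Initialize: d = {}
Initialize: lst = [5, 5, 3, 3, 3, 2]
Entering loop: for val in lst:

After execution: d = {5: 2, 3: 3, 2: 1}
{5: 2, 3: 3, 2: 1}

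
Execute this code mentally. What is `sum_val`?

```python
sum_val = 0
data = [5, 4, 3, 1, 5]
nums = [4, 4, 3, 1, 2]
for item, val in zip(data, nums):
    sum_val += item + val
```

Let's trace through this code step by step.

Initialize: sum_val = 0
Initialize: data = [5, 4, 3, 1, 5]
Initialize: nums = [4, 4, 3, 1, 2]
Entering loop: for item, val in zip(data, nums):

After execution: sum_val = 32
32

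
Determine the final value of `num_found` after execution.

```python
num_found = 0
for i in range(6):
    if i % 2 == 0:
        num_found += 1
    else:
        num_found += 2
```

Let's trace through this code step by step.

Initialize: num_found = 0
Entering loop: for i in range(6):

After execution: num_found = 9
9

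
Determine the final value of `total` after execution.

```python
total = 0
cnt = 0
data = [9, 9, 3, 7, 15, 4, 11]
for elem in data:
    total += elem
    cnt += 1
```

Let's trace through this code step by step.

Initialize: total = 0
Initialize: cnt = 0
Initialize: data = [9, 9, 3, 7, 15, 4, 11]
Entering loop: for elem in data:

After execution: total = 58
58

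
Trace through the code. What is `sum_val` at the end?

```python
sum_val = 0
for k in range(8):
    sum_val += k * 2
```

Let's trace through this code step by step.

Initialize: sum_val = 0
Entering loop: for k in range(8):

After execution: sum_val = 56
56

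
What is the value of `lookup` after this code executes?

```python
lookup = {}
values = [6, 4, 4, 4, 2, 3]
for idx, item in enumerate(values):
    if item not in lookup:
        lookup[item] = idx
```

Let's trace through this code step by step.

Initialize: lookup = {}
Initialize: values = [6, 4, 4, 4, 2, 3]
Entering loop: for idx, item in enumerate(values):

After execution: lookup = {6: 0, 4: 1, 2: 4, 3: 5}
{6: 0, 4: 1, 2: 4, 3: 5}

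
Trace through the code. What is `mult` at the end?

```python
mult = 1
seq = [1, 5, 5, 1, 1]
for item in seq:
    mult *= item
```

Let's trace through this code step by step.

Initialize: mult = 1
Initialize: seq = [1, 5, 5, 1, 1]
Entering loop: for item in seq:

After execution: mult = 25
25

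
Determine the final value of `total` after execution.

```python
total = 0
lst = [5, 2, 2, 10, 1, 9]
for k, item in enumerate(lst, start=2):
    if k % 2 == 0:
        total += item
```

Let's trace through this code step by step.

Initialize: total = 0
Initialize: lst = [5, 2, 2, 10, 1, 9]
Entering loop: for k, item in enumerate(lst, start=2):

After execution: total = 8
8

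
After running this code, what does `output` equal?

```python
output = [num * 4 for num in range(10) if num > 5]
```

Let's trace through this code step by step.

Initialize: output = [num * 4 for num in range(10) if num > 5]

After execution: output = [24, 28, 32, 36]
[24, 28, 32, 36]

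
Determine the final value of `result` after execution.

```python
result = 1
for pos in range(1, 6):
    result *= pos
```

Let's trace through this code step by step.

Initialize: result = 1
Entering loop: for pos in range(1, 6):

After execution: result = 120
120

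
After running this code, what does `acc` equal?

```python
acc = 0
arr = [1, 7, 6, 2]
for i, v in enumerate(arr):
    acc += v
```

Let's trace through this code step by step.

Initialize: acc = 0
Initialize: arr = [1, 7, 6, 2]
Entering loop: for i, v in enumerate(arr):

After execution: acc = 16
16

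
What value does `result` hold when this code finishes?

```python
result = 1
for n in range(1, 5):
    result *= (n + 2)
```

Let's trace through this code step by step.

Initialize: result = 1
Entering loop: for n in range(1, 5):

After execution: result = 360
360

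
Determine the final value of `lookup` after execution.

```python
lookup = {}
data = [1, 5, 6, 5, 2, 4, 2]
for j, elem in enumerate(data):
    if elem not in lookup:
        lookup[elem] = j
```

Let's trace through this code step by step.

Initialize: lookup = {}
Initialize: data = [1, 5, 6, 5, 2, 4, 2]
Entering loop: for j, elem in enumerate(data):

After execution: lookup = {1: 0, 5: 1, 6: 2, 2: 4, 4: 5}
{1: 0, 5: 1, 6: 2, 2: 4, 4: 5}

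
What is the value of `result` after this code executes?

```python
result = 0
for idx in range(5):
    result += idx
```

Let's trace through this code step by step.

Initialize: result = 0
Entering loop: for idx in range(5):

After execution: result = 10
10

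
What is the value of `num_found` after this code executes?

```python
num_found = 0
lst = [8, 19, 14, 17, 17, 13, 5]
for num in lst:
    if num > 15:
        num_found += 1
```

Let's trace through this code step by step.

Initialize: num_found = 0
Initialize: lst = [8, 19, 14, 17, 17, 13, 5]
Entering loop: for num in lst:

After execution: num_found = 3
3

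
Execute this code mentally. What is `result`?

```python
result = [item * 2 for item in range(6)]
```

Let's trace through this code step by step.

Initialize: result = [item * 2 for item in range(6)]

After execution: result = [0, 2, 4, 6, 8, 10]
[0, 2, 4, 6, 8, 10]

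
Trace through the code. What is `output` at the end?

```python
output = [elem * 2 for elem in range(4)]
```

Let's trace through this code step by step.

Initialize: output = [elem * 2 for elem in range(4)]

After execution: output = [0, 2, 4, 6]
[0, 2, 4, 6]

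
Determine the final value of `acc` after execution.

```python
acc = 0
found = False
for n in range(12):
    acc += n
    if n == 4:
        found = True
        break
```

Let's trace through this code step by step.

Initialize: acc = 0
Initialize: found = False
Entering loop: for n in range(12):

After execution: acc = 10
10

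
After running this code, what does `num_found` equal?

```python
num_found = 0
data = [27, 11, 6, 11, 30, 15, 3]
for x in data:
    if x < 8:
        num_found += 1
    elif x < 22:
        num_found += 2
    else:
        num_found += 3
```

Let's trace through this code step by step.

Initialize: num_found = 0
Initialize: data = [27, 11, 6, 11, 30, 15, 3]
Entering loop: for x in data:

After execution: num_found = 14
14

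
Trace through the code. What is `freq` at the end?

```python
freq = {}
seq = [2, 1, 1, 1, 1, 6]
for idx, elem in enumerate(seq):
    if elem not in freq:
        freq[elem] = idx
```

Let's trace through this code step by step.

Initialize: freq = {}
Initialize: seq = [2, 1, 1, 1, 1, 6]
Entering loop: for idx, elem in enumerate(seq):

After execution: freq = {2: 0, 1: 1, 6: 5}
{2: 0, 1: 1, 6: 5}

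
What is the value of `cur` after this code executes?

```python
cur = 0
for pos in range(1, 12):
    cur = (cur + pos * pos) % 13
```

Let's trace through this code step by step.

Initialize: cur = 0
Entering loop: for pos in range(1, 12):

After execution: cur = 12
12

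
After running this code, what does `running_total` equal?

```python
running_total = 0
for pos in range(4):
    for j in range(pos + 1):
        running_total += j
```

Let's trace through this code step by step.

Initialize: running_total = 0
Entering loop: for pos in range(4):

After execution: running_total = 10
10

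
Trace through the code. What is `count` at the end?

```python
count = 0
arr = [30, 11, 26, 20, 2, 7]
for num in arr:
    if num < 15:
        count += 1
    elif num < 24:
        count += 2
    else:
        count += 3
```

Let's trace through this code step by step.

Initialize: count = 0
Initialize: arr = [30, 11, 26, 20, 2, 7]
Entering loop: for num in arr:

After execution: count = 11
11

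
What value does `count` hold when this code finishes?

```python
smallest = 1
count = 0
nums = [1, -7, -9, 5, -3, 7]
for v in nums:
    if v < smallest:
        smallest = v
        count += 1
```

Let's trace through this code step by step.

Initialize: smallest = 1
Initialize: count = 0
Initialize: nums = [1, -7, -9, 5, -3, 7]
Entering loop: for v in nums:

After execution: count = 2
2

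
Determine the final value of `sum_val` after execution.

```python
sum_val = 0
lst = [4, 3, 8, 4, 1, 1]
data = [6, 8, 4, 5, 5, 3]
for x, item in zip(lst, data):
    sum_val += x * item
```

Let's trace through this code step by step.

Initialize: sum_val = 0
Initialize: lst = [4, 3, 8, 4, 1, 1]
Initialize: data = [6, 8, 4, 5, 5, 3]
Entering loop: for x, item in zip(lst, data):

After execution: sum_val = 108
108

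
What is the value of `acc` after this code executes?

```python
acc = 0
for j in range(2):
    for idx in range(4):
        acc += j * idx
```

Let's trace through this code step by step.

Initialize: acc = 0
Entering loop: for j in range(2):

After execution: acc = 6
6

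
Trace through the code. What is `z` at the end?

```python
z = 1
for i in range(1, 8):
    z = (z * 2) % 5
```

Let's trace through this code step by step.

Initialize: z = 1
Entering loop: for i in range(1, 8):

After execution: z = 3
3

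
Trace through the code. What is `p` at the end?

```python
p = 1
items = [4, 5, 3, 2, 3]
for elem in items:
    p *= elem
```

Let's trace through this code step by step.

Initialize: p = 1
Initialize: items = [4, 5, 3, 2, 3]
Entering loop: for elem in items:

After execution: p = 360
360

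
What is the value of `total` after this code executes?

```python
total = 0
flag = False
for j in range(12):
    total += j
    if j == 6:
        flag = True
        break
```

Let's trace through this code step by step.

Initialize: total = 0
Initialize: flag = False
Entering loop: for j in range(12):

After execution: total = 21
21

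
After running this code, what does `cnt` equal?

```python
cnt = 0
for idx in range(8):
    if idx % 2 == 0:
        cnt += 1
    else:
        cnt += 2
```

Let's trace through this code step by step.

Initialize: cnt = 0
Entering loop: for idx in range(8):

After execution: cnt = 12
12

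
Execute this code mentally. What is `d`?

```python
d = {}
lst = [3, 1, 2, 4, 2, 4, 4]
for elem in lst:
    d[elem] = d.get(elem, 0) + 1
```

Let's trace through this code step by step.

Initialize: d = {}
Initialize: lst = [3, 1, 2, 4, 2, 4, 4]
Entering loop: for elem in lst:

After execution: d = {3: 1, 1: 1, 2: 2, 4: 3}
{3: 1, 1: 1, 2: 2, 4: 3}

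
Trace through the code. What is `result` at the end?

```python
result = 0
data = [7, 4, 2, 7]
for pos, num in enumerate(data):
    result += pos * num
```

Let's trace through this code step by step.

Initialize: result = 0
Initialize: data = [7, 4, 2, 7]
Entering loop: for pos, num in enumerate(data):

After execution: result = 29
29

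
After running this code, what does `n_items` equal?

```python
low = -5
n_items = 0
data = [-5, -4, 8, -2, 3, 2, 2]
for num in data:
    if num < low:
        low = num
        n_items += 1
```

Let's trace through this code step by step.

Initialize: low = -5
Initialize: n_items = 0
Initialize: data = [-5, -4, 8, -2, 3, 2, 2]
Entering loop: for num in data:

After execution: n_items = 0
0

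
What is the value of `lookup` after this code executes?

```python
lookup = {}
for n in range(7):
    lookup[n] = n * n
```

Let's trace through this code step by step.

Initialize: lookup = {}
Entering loop: for n in range(7):

After execution: lookup = {0: 0, 1: 1, 2: 4, 3: 9, 4: 16, 5: 25, 6: 36}
{0: 0, 1: 1, 2: 4, 3: 9, 4: 16, 5: 25, 6: 36}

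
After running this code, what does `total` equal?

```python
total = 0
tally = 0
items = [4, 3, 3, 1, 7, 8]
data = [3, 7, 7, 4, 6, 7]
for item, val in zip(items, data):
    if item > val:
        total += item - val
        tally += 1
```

Let's trace through this code step by step.

Initialize: total = 0
Initialize: tally = 0
Initialize: items = [4, 3, 3, 1, 7, 8]
Initialize: data = [3, 7, 7, 4, 6, 7]
Entering loop: for item, val in zip(items, data):

After execution: total = 3
3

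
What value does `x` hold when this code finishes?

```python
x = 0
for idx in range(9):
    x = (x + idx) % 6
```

Let's trace through this code step by step.

Initialize: x = 0
Entering loop: for idx in range(9):

After execution: x = 0
0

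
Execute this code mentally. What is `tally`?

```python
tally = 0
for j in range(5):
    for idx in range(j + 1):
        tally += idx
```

Let's trace through this code step by step.

Initialize: tally = 0
Entering loop: for j in range(5):

After execution: tally = 20
20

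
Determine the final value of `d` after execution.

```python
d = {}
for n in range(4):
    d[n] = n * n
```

Let's trace through this code step by step.

Initialize: d = {}
Entering loop: for n in range(4):

After execution: d = {0: 0, 1: 1, 2: 4, 3: 9}
{0: 0, 1: 1, 2: 4, 3: 9}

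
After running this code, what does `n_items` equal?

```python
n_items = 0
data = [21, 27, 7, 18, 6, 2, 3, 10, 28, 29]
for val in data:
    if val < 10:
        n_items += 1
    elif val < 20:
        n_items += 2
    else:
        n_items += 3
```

Let's trace through this code step by step.

Initialize: n_items = 0
Initialize: data = [21, 27, 7, 18, 6, 2, 3, 10, 28, 29]
Entering loop: for val in data:

After execution: n_items = 20
20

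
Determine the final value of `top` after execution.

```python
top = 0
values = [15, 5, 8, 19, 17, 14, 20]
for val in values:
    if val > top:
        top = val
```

Let's trace through this code step by step.

Initialize: top = 0
Initialize: values = [15, 5, 8, 19, 17, 14, 20]
Entering loop: for val in values:

After execution: top = 20
20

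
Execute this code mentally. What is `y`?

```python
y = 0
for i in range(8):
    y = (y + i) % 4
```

Let's trace through this code step by step.

Initialize: y = 0
Entering loop: for i in range(8):

After execution: y = 0
0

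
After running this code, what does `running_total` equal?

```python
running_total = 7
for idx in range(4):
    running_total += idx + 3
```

Let's trace through this code step by step.

Initialize: running_total = 7
Entering loop: for idx in range(4):

After execution: running_total = 25
25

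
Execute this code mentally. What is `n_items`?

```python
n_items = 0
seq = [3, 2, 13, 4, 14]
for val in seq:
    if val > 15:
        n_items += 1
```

Let's trace through this code step by step.

Initialize: n_items = 0
Initialize: seq = [3, 2, 13, 4, 14]
Entering loop: for val in seq:

After execution: n_items = 0
0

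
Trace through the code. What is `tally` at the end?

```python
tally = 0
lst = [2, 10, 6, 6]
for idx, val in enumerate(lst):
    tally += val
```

Let's trace through this code step by step.

Initialize: tally = 0
Initialize: lst = [2, 10, 6, 6]
Entering loop: for idx, val in enumerate(lst):

After execution: tally = 24
24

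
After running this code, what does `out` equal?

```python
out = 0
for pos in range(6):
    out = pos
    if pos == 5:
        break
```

Let's trace through this code step by step.

Initialize: out = 0
Entering loop: for pos in range(6):

After execution: out = 5
5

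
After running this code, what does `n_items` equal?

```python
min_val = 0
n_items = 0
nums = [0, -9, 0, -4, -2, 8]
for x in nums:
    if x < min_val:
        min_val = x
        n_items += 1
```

Let's trace through this code step by step.

Initialize: min_val = 0
Initialize: n_items = 0
Initialize: nums = [0, -9, 0, -4, -2, 8]
Entering loop: for x in nums:

After execution: n_items = 1
1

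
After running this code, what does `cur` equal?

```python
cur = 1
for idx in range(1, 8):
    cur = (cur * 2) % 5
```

Let's trace through this code step by step.

Initialize: cur = 1
Entering loop: for idx in range(1, 8):

After execution: cur = 3
3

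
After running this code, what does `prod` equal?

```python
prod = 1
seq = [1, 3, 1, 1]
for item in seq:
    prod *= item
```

Let's trace through this code step by step.

Initialize: prod = 1
Initialize: seq = [1, 3, 1, 1]
Entering loop: for item in seq:

After execution: prod = 3
3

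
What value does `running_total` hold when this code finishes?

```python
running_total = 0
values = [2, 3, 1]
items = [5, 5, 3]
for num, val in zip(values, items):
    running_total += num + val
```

Let's trace through this code step by step.

Initialize: running_total = 0
Initialize: values = [2, 3, 1]
Initialize: items = [5, 5, 3]
Entering loop: for num, val in zip(values, items):

After execution: running_total = 19
19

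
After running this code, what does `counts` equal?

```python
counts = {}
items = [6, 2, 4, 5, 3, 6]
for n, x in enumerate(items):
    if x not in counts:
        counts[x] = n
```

Let's trace through this code step by step.

Initialize: counts = {}
Initialize: items = [6, 2, 4, 5, 3, 6]
Entering loop: for n, x in enumerate(items):

After execution: counts = {6: 0, 2: 1, 4: 2, 5: 3, 3: 4}
{6: 0, 2: 1, 4: 2, 5: 3, 3: 4}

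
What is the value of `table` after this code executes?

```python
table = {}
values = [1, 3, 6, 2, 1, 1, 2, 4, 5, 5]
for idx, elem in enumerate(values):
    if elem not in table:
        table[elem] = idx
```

Let's trace through this code step by step.

Initialize: table = {}
Initialize: values = [1, 3, 6, 2, 1, 1, 2, 4, 5, 5]
Entering loop: for idx, elem in enumerate(values):

After execution: table = {1: 0, 3: 1, 6: 2, 2: 3, 4: 7, 5: 8}
{1: 0, 3: 1, 6: 2, 2: 3, 4: 7, 5: 8}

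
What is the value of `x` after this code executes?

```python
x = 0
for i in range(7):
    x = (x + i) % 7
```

Let's trace through this code step by step.

Initialize: x = 0
Entering loop: for i in range(7):

After execution: x = 0
0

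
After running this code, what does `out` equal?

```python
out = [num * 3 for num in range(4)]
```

Let's trace through this code step by step.

Initialize: out = [num * 3 for num in range(4)]

After execution: out = [0, 3, 6, 9]
[0, 3, 6, 9]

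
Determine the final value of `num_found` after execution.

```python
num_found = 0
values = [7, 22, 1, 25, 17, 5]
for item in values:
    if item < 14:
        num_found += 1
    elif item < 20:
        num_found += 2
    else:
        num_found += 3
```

Let's trace through this code step by step.

Initialize: num_found = 0
Initialize: values = [7, 22, 1, 25, 17, 5]
Entering loop: for item in values:

After execution: num_found = 11
11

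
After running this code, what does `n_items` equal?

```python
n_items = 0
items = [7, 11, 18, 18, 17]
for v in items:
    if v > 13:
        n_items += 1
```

Let's trace through this code step by step.

Initialize: n_items = 0
Initialize: items = [7, 11, 18, 18, 17]
Entering loop: for v in items:

After execution: n_items = 3
3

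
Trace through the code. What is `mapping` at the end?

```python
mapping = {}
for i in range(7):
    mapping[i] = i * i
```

Let's trace through this code step by step.

Initialize: mapping = {}
Entering loop: for i in range(7):

After execution: mapping = {0: 0, 1: 1, 2: 4, 3: 9, 4: 16, 5: 25, 6: 36}
{0: 0, 1: 1, 2: 4, 3: 9, 4: 16, 5: 25, 6: 36}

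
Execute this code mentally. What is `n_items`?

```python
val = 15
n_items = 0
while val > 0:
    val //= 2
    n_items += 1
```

Let's trace through this code step by step.

Initialize: val = 15
Initialize: n_items = 0
Entering loop: while val > 0:

After execution: n_items = 4
4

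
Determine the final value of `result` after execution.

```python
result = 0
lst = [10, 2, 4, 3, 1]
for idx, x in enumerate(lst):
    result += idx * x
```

Let's trace through this code step by step.

Initialize: result = 0
Initialize: lst = [10, 2, 4, 3, 1]
Entering loop: for idx, x in enumerate(lst):

After execution: result = 23
23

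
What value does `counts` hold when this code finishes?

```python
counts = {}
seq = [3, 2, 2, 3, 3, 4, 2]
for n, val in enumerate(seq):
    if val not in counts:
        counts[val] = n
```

Let's trace through this code step by step.

Initialize: counts = {}
Initialize: seq = [3, 2, 2, 3, 3, 4, 2]
Entering loop: for n, val in enumerate(seq):

After execution: counts = {3: 0, 2: 1, 4: 5}
{3: 0, 2: 1, 4: 5}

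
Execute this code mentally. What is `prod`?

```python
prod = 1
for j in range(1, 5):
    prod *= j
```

Let's trace through this code step by step.

Initialize: prod = 1
Entering loop: for j in range(1, 5):

After execution: prod = 24
24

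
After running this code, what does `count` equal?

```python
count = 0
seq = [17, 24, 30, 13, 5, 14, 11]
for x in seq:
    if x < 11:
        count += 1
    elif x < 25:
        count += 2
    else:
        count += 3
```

Let's trace through this code step by step.

Initialize: count = 0
Initialize: seq = [17, 24, 30, 13, 5, 14, 11]
Entering loop: for x in seq:

After execution: count = 14
14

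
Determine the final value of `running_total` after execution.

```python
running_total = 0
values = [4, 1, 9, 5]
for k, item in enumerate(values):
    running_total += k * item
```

Let's trace through this code step by step.

Initialize: running_total = 0
Initialize: values = [4, 1, 9, 5]
Entering loop: for k, item in enumerate(values):

After execution: running_total = 34
34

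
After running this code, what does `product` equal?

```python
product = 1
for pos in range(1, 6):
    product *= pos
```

Let's trace through this code step by step.

Initialize: product = 1
Entering loop: for pos in range(1, 6):

After execution: product = 120
120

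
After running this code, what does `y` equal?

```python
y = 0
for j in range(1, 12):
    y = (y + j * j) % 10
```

Let's trace through this code step by step.

Initialize: y = 0
Entering loop: for j in range(1, 12):

After execution: y = 6
6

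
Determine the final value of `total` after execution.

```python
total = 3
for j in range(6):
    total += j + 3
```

Let's trace through this code step by step.

Initialize: total = 3
Entering loop: for j in range(6):

After execution: total = 36
36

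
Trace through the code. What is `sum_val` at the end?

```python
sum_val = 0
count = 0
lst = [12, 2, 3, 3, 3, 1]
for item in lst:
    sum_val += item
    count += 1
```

Let's trace through this code step by step.

Initialize: sum_val = 0
Initialize: count = 0
Initialize: lst = [12, 2, 3, 3, 3, 1]
Entering loop: for item in lst:

After execution: sum_val = 24
24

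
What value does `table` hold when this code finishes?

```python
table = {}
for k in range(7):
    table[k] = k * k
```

Let's trace through this code step by step.

Initialize: table = {}
Entering loop: for k in range(7):

After execution: table = {0: 0, 1: 1, 2: 4, 3: 9, 4: 16, 5: 25, 6: 36}
{0: 0, 1: 1, 2: 4, 3: 9, 4: 16, 5: 25, 6: 36}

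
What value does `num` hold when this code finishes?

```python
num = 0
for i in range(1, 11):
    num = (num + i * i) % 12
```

Let's trace through this code step by step.

Initialize: num = 0
Entering loop: for i in range(1, 11):

After execution: num = 1
1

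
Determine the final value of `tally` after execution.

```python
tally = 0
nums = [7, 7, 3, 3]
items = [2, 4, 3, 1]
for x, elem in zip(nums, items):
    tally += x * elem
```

Let's trace through this code step by step.

Initialize: tally = 0
Initialize: nums = [7, 7, 3, 3]
Initialize: items = [2, 4, 3, 1]
Entering loop: for x, elem in zip(nums, items):

After execution: tally = 54
54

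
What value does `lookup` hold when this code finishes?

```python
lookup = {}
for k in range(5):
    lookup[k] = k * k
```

Let's trace through this code step by step.

Initialize: lookup = {}
Entering loop: for k in range(5):

After execution: lookup = {0: 0, 1: 1, 2: 4, 3: 9, 4: 16}
{0: 0, 1: 1, 2: 4, 3: 9, 4: 16}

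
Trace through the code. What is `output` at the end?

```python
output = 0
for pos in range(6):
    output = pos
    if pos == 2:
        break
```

Let's trace through this code step by step.

Initialize: output = 0
Entering loop: for pos in range(6):

After execution: output = 2
2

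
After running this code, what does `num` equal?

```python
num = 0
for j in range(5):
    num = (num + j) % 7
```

Let's trace through this code step by step.

Initialize: num = 0
Entering loop: for j in range(5):

After execution: num = 3
3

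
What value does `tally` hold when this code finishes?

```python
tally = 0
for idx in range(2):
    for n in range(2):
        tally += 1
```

Let's trace through this code step by step.

Initialize: tally = 0
Entering loop: for idx in range(2):

After execution: tally = 4
4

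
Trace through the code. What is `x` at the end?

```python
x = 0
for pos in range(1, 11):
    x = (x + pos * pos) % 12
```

Let's trace through this code step by step.

Initialize: x = 0
Entering loop: for pos in range(1, 11):

After execution: x = 1
1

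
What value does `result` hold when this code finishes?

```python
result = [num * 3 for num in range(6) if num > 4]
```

Let's trace through this code step by step.

Initialize: result = [num * 3 for num in range(6) if num > 4]

After execution: result = [15]
[15]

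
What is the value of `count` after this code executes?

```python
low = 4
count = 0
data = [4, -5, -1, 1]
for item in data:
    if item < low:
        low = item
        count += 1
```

Let's trace through this code step by step.

Initialize: low = 4
Initialize: count = 0
Initialize: data = [4, -5, -1, 1]
Entering loop: for item in data:

After execution: count = 1
1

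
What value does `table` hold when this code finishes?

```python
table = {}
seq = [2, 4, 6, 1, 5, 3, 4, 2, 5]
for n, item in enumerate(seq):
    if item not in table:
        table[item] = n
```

Let's trace through this code step by step.

Initialize: table = {}
Initialize: seq = [2, 4, 6, 1, 5, 3, 4, 2, 5]
Entering loop: for n, item in enumerate(seq):

After execution: table = {2: 0, 4: 1, 6: 2, 1: 3, 5: 4, 3: 5}
{2: 0, 4: 1, 6: 2, 1: 3, 5: 4, 3: 5}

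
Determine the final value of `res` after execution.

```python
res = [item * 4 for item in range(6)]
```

Let's trace through this code step by step.

Initialize: res = [item * 4 for item in range(6)]

After execution: res = [0, 4, 8, 12, 16, 20]
[0, 4, 8, 12, 16, 20]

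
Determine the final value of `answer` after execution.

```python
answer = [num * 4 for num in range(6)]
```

Let's trace through this code step by step.

Initialize: answer = [num * 4 for num in range(6)]

After execution: answer = [0, 4, 8, 12, 16, 20]
[0, 4, 8, 12, 16, 20]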